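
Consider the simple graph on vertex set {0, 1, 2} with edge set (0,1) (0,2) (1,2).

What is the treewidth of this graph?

A width-2 tree decomposition is:
Bags: B1 = {0, 1, 2}
Tree: (single bag)
With just one bag of size 3, the width is 3 − 1 = 2, so tw(G) ≤ 2. On the other hand G contains the 3-clique {0, 1, 2}. A clique must lie in a single bag of any decomposition, so no decomposition can have width below 2. Therefore the treewidth is 2.

2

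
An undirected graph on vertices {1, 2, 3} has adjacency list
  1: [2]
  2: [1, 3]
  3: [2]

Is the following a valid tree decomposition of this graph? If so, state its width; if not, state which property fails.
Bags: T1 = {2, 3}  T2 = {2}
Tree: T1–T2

No — vertex 1 appears in no bag.

A tree decomposition must satisfy three properties: every vertex lies in some bag; for every edge, both endpoints lie together in some bag; and for every vertex, the bags containing it form a connected subtree. Here vertex 1 appears in no bag, so the decomposition is invalid.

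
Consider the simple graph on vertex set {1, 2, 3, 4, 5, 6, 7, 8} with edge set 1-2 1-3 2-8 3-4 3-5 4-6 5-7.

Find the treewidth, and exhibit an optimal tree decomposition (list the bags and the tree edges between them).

Every bag has size at most 2, so the width is 2 − 1 = 1 and tw(G) ≤ 1. Any graph with an edge has treewidth ≥ 1, and G has the edge 3–5. Therefore the treewidth is 1.

Treewidth 1.
One optimal decomposition is:
Bags: B1 = {3, 5}  B2 = {1, 3}  B3 = {3, 4}  B4 = {4, 6}  B5 = {5, 7}  B6 = {1, 2}  B7 = {2, 8}
Tree: B1–B2, B2–B3, B3–B4, B1–B5, B2–B6, B6–B7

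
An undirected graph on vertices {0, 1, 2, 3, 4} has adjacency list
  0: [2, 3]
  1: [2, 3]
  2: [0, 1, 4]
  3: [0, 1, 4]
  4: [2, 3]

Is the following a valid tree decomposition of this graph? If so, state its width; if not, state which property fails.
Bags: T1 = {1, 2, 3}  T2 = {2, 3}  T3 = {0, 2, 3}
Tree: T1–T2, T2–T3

No — vertex 4 appears in no bag.

A tree decomposition must satisfy three properties: every vertex lies in some bag; for every edge, both endpoints lie together in some bag; and for every vertex, the bags containing it form a connected subtree. Here vertex 4 appears in no bag, so the decomposition is invalid.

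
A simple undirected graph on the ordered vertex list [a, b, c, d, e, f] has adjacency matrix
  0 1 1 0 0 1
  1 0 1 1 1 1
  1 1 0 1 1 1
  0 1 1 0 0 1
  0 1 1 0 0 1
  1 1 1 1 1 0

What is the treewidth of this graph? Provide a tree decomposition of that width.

The largest bag has 4 vertices, giving width 3; this decomposition certifies tw(G) ≤ 3. Conversely, {b, c, d, f} is a clique of size 4, and the vertices of any clique must share a bag in every tree decomposition; so some bag has ≥ 4 vertices and tw(G) ≥ 3. The upper and lower bounds meet at 3, so that is the treewidth.

Treewidth 3.
One such decomposition:
Bags: B1 = {a, b, c, f}  B2 = {b, c, d, f}  B3 = {b, c, e, f}
Tree: B1–B2, B2–B3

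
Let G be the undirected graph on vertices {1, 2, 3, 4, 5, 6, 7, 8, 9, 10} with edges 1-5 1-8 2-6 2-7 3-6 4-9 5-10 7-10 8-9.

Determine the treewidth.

A width-1 tree decomposition is:
Bags: B1 = {3, 6}  B2 = {2, 6}  B3 = {2, 7}  B4 = {7, 10}  B5 = {5, 10}  B6 = {1, 5}  B7 = {1, 8}  B8 = {8, 9}  B9 = {4, 9}
Tree: B1–B2, B2–B3, B3–B4, B4–B5, B5–B6, B6–B7, B7–B8, B8–B9
Each bag holds 2 vertices, so the decomposition has width 1, which upper-bounds the treewidth. Any graph with an edge has treewidth ≥ 1, and G has the edge 3–6. Therefore the treewidth is 1.

1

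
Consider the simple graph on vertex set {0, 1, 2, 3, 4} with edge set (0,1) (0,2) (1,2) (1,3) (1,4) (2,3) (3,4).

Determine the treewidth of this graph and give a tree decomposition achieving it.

Every bag has size at most 3, so the width is 3 − 1 = 2 and tw(G) ≤ 2. Conversely, {0, 1, 2} is a clique of size 3, and the vertices of any clique must share a bag in every tree decomposition; so some bag has ≥ 3 vertices and tw(G) ≥ 2. Combining the bounds, tw(G) = 2.

Treewidth 2.
Bags: B1 = {0, 1, 2}  B2 = {1, 2, 3}  B3 = {1, 3, 4}
Tree: B1–B2, B2–B3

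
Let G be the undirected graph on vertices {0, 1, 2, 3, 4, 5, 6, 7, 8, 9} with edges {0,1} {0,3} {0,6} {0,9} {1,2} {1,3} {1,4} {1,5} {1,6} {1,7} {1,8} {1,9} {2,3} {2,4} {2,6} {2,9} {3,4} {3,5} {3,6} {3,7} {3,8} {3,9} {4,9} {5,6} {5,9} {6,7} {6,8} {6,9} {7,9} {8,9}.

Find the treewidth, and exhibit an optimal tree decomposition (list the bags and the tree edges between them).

The largest bag has 5 vertices, giving width 4; this decomposition certifies tw(G) ≤ 4. For the lower bound, the 5 vertices {1, 2, 3, 4, 9} are pairwise adjacent, and any tree decomposition puts a clique entirely inside one bag — forcing width ≥ 4. Combining the bounds, tw(G) = 4.

Treewidth 4.
One optimal decomposition is:
Bags: B1 = {1, 2, 3, 4, 9}  B2 = {1, 2, 3, 6, 9}  B3 = {1, 3, 6, 8, 9}  B4 = {0, 1, 3, 6, 9}  B5 = {1, 3, 5, 6, 9}  B6 = {1, 3, 6, 7, 9}
Tree: B1–B2, B2–B3, B3–B4, B2–B5, B3–B6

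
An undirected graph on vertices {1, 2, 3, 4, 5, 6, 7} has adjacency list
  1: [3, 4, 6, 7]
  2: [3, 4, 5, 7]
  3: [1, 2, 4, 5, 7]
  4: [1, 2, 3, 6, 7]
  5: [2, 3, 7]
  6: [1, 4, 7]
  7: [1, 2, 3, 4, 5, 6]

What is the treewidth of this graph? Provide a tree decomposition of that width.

Treewidth 3.
Bags: B1 = {2, 3, 4, 7}  B2 = {1, 3, 4, 7}  B3 = {2, 3, 5, 7}  B4 = {1, 4, 6, 7}
Tree: B1–B2, B1–B3, B2–B4

Each bag holds 4 vertices, so the decomposition has width 3, which upper-bounds the treewidth. For the lower bound, the 4 vertices {1, 3, 4, 7} are pairwise adjacent, and any tree decomposition puts a clique entirely inside one bag — forcing width ≥ 3. The upper and lower bounds meet at 3, so that is the treewidth.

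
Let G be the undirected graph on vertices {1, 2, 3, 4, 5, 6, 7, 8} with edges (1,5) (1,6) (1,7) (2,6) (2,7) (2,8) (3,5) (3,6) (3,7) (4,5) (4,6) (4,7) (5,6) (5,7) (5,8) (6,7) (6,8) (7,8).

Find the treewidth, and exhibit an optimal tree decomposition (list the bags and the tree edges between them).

Every bag has size at most 4, so the width is 4 − 1 = 3 and tw(G) ≤ 3. For the lower bound, the 4 vertices {2, 6, 7, 8} are pairwise adjacent, and any tree decomposition puts a clique entirely inside one bag — forcing width ≥ 3. Hence tw(G) = 3 exactly.

Treewidth 3.
One optimal decomposition is:
Bags: B1 = {4, 5, 6, 7}  B2 = {3, 5, 6, 7}  B3 = {5, 6, 7, 8}  B4 = {2, 6, 7, 8}  B5 = {1, 5, 6, 7}
Tree: B1–B2, B1–B3, B3–B4, B2–B5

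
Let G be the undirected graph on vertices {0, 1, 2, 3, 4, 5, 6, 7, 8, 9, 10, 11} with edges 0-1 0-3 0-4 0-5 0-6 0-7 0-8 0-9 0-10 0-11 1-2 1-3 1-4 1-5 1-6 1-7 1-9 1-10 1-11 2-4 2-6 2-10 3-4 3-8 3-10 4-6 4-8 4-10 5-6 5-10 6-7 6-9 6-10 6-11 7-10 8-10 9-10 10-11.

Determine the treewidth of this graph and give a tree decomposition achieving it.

The largest bag has 5 vertices, giving width 4; this decomposition certifies tw(G) ≤ 4. On the other hand G contains the 5-clique {0, 3, 4, 8, 10}. A clique must lie in a single bag of any decomposition, so no decomposition can have width below 4. Therefore the treewidth is 4.

Treewidth 4.
Bags: B1 = {0, 1, 5, 6, 10}  B2 = {0, 1, 6, 9, 10}  B3 = {0, 1, 4, 6, 10}  B4 = {1, 2, 4, 6, 10}  B5 = {0, 1, 6, 7, 10}  B6 = {0, 1, 6, 10, 11}  B7 = {0, 1, 3, 4, 10}  B8 = {0, 3, 4, 8, 10}
Tree: B1–B2, B2–B3, B3–B4, B3–B5, B2–B6, B3–B7, B7–B8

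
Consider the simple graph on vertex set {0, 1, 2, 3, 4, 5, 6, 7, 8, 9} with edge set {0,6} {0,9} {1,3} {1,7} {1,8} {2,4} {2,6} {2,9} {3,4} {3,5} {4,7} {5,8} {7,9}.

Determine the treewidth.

A width-2 tree decomposition is:
Bags: B1 = {1, 5, 8}  B2 = {1, 3, 5}  B3 = {1, 3, 7}  B4 = {3, 4, 7}  B5 = {4, 7, 9}  B6 = {2, 4, 9}  B7 = {0, 2, 9}  B8 = {0, 2, 6}
Tree: B1–B2, B2–B3, B3–B4, B4–B5, B5–B6, B6–B7, B7–B8
The largest bag has 3 vertices, giving width 2; this decomposition certifies tw(G) ≤ 2. For the lower bound, G contains the cycle 8–5–3–1–8, so G is not a forest; only forests have treewidth ≤ 1, hence tw(G) ≥ 2. Hence tw(G) = 2 exactly.

2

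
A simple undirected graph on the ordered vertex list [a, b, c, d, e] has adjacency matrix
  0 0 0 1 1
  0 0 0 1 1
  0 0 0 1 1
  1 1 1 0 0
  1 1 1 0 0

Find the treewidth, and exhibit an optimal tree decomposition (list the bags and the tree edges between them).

Treewidth 2.
One optimal decomposition is:
Bags: B1 = {b, d, e}  B2 = {a, d, e}  B3 = {c, d, e}
Tree: B1–B2, B2–B3

Each bag holds 3 vertices, so the decomposition has width 2, which upper-bounds the treewidth. Since e–b–d–a–e is a cycle in G, G is not acyclic. Forests are exactly the graphs of treewidth ≤ 1, so tw(G) ≥ 2. Therefore the treewidth is 2.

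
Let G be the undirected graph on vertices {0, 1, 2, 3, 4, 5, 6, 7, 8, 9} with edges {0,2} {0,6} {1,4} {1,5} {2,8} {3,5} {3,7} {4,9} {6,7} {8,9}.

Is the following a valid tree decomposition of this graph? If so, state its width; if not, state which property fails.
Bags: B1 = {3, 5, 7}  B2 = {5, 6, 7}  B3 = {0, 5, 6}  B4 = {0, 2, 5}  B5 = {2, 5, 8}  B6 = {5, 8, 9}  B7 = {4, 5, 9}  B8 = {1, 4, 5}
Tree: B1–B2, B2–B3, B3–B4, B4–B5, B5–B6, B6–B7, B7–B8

Checking the three conditions: (i) the bags cover all of {0, 1, 2, 3, 4, 5, 6, 7, 8, 9}; (ii) for each edge, some bag contains both endpoints; (iii) the bags containing any fixed vertex form a subtree. All hold, so the decomposition is valid with width 3 − 1 = 2.

Yes; width 2.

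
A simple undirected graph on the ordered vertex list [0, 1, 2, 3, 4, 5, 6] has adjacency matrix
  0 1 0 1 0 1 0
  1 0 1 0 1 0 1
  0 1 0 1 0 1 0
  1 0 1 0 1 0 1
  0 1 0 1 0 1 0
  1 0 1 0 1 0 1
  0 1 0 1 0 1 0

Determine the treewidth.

A width-3 tree decomposition is:
Bags: B1 = {1, 2, 3, 5}  B2 = {0, 1, 3, 5}  B3 = {1, 3, 5, 6}  B4 = {1, 3, 4, 5}
Tree: B1–B2, B2–B3, B3–B4
The largest bag has 4 vertices, giving width 3; this decomposition certifies tw(G) ≤ 3. For the lower bound: the 4 vertex sets {2,3}, {0,5}, {1}, {6} are disjoint, each induces a connected subgraph, and every pair is joined by at least one edge of G. Contracting each set to a single vertex therefore yields K_{4} as a minor, and since treewidth is minor-monotone, tw(G) ≥ tw(K_{4}) = 3. Combining the bounds, tw(G) = 3.

3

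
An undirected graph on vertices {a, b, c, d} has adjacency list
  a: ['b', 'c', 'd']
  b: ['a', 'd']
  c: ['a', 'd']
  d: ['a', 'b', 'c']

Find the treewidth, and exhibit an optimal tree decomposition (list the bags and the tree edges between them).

Treewidth 2.
Bags: B1 = {a, c, d}  B2 = {a, b, d}
Tree: B1–B2

Every bag has size at most 3, so the width is 3 − 1 = 2 and tw(G) ≤ 2. Conversely, {a, c, d} is a clique of size 3, and the vertices of any clique must share a bag in every tree decomposition; so some bag has ≥ 3 vertices and tw(G) ≥ 2. Hence tw(G) = 2 exactly.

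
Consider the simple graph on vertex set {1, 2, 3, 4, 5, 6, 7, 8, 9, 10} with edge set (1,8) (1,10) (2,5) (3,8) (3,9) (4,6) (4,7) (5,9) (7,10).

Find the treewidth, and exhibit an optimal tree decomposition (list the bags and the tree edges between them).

The largest bag has 2 vertices, giving width 1; this decomposition certifies tw(G) ≤ 1. G has an edge, so its treewidth is at least 1. Combining the bounds, tw(G) = 1.

Treewidth 1.
One such decomposition:
Bags: B1 = {4, 6}  B2 = {4, 7}  B3 = {7, 10}  B4 = {1, 10}  B5 = {1, 8}  B6 = {3, 8}  B7 = {3, 9}  B8 = {5, 9}  B9 = {2, 5}
Tree: B1–B2, B2–B3, B3–B4, B4–B5, B5–B6, B6–B7, B7–B8, B8–B9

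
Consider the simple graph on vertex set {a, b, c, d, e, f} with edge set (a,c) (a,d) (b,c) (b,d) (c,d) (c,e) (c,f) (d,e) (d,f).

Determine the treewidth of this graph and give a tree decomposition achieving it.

Treewidth 2.
One optimal decomposition is:
Bags: B1 = {a, c, d}  B2 = {c, d, e}  B3 = {c, d, f}  B4 = {b, c, d}
Tree: B1–B2, B2–B3, B1–B4

The largest bag has 3 vertices, giving width 2; this decomposition certifies tw(G) ≤ 2. Conversely, {c, d, e} is a clique of size 3, and the vertices of any clique must share a bag in every tree decomposition; so some bag has ≥ 3 vertices and tw(G) ≥ 2. The upper and lower bounds meet at 2, so that is the treewidth.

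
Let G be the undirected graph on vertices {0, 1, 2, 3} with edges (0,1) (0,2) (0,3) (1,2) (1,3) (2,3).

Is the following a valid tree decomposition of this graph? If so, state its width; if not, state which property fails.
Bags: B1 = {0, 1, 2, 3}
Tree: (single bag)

Checking the three conditions: (i) the bags cover all of {0, 1, 2, 3}; (ii) for each edge, some bag contains both endpoints; (iii) the bags containing any fixed vertex form a subtree. All hold, so the decomposition is valid with width 4 − 1 = 3.

Yes; width 3.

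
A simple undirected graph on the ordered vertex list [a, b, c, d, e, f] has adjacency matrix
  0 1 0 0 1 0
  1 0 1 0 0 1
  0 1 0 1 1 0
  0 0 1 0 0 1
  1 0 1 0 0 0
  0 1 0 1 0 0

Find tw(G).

2

A width-2 tree decomposition is:
Bags: B1 = {a, b, e}  B2 = {b, c, e}  B3 = {b, c, f}  B4 = {c, d, f}
Tree: B1–B2, B2–B3, B3–B4
Every bag has size at most 3, so the width is 3 − 1 = 2 and tw(G) ≤ 2. Since a–e–c–b–a is a cycle in G, G is not acyclic. Forests are exactly the graphs of treewidth ≤ 1, so tw(G) ≥ 2. Combining the bounds, tw(G) = 2.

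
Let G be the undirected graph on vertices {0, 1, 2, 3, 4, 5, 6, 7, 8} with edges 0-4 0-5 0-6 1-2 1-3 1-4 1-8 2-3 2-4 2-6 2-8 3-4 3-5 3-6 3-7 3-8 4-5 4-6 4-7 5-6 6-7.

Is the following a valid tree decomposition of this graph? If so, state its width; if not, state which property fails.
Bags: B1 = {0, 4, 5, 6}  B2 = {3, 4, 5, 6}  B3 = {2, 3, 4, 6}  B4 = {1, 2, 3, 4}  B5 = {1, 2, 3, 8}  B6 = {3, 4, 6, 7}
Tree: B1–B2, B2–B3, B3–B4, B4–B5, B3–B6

Yes; width 3.

Every vertex of G appears in some bag (union = {0, 1, 2, 3, 4, 5, 6, 7, 8}); every edge is covered by a bag; and for each vertex v the set of bags containing v is connected in the bag tree. The decomposition is therefore valid. The largest bag has 4 vertices, so the width is 3.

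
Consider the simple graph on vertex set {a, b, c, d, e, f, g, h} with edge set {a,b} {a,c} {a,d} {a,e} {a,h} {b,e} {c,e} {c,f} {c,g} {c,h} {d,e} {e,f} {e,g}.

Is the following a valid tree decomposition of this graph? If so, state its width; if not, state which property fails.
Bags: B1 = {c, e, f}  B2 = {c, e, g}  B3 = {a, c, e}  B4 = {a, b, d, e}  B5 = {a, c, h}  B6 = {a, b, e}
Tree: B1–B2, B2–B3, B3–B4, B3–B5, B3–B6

No — bags containing vertex b are not connected in the tree.

A tree decomposition must satisfy three properties: every vertex lies in some bag; for every edge, both endpoints lie together in some bag; and for every vertex, the bags containing it form a connected subtree. Here bags containing vertex b are not connected in the tree, so the decomposition is invalid.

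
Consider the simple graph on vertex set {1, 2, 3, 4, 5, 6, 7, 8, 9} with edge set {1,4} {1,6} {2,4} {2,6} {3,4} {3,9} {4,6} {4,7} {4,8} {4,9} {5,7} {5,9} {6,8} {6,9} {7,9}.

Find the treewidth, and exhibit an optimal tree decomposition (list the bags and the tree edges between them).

Treewidth 2.
Bags: B1 = {2, 4, 6}  B2 = {4, 6, 9}  B3 = {4, 7, 9}  B4 = {5, 7, 9}  B5 = {1, 4, 6}  B6 = {3, 4, 9}  B7 = {4, 6, 8}
Tree: B1–B2, B2–B3, B3–B4, B2–B5, B2–B6, B2–B7

Each bag holds 3 vertices, so the decomposition has width 2, which upper-bounds the treewidth. For the lower bound, the 3 vertices {3, 4, 9} are pairwise adjacent, and any tree decomposition puts a clique entirely inside one bag — forcing width ≥ 2. Combining the bounds, tw(G) = 2.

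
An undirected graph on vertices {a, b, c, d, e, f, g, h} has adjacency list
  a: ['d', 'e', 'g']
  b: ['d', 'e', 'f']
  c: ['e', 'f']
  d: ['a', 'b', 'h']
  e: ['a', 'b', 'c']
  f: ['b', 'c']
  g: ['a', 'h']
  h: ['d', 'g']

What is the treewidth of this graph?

2

A width-2 tree decomposition is:
Bags: B1 = {b, c, f}  B2 = {b, c, e}  B3 = {b, d, e}  B4 = {a, d, e}  B5 = {a, d, h}  B6 = {a, g, h}
Tree: B1–B2, B2–B3, B3–B4, B4–B5, B5–B6
Every bag has size at most 3, so the width is 3 − 1 = 2 and tw(G) ≤ 2. The edges f–c–e–b–f form a cycle, so G is not a tree and its treewidth is at least 2. Hence tw(G) = 2 exactly.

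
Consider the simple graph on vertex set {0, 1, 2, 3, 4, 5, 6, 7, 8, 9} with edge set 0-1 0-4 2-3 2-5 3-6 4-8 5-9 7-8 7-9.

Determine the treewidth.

A width-1 tree decomposition is:
Bags: B1 = {3, 6}  B2 = {2, 3}  B3 = {2, 5}  B4 = {5, 9}  B5 = {7, 9}  B6 = {7, 8}  B7 = {4, 8}  B8 = {0, 4}  B9 = {0, 1}
Tree: B1–B2, B2–B3, B3–B4, B4–B5, B5–B6, B6–B7, B7–B8, B8–B9
Every bag has size at most 2, so the width is 2 − 1 = 1 and tw(G) ≤ 1. Any graph with an edge has treewidth ≥ 1, and G has the edge 6–3. Therefore the treewidth is 1.

1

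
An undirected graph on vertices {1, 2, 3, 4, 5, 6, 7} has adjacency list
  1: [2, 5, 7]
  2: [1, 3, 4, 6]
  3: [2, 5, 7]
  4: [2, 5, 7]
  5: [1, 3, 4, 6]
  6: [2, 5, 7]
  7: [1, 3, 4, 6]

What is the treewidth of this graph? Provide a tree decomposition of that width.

Treewidth 3.
Bags: B1 = {2, 4, 5, 7}  B2 = {1, 2, 5, 7}  B3 = {2, 5, 6, 7}  B4 = {2, 3, 5, 7}
Tree: B1–B2, B2–B3, B3–B4

The largest bag has 4 vertices, giving width 3; this decomposition certifies tw(G) ≤ 3. For the lower bound: the 4 vertex sets {4,5}, {1,2}, {7}, {6} are disjoint, each induces a connected subgraph, and every pair is joined by at least one edge of G. Contracting each set to a single vertex therefore yields K_{4} as a minor, and since treewidth is minor-monotone, tw(G) ≥ tw(K_{4}) = 3. Hence tw(G) = 3 exactly.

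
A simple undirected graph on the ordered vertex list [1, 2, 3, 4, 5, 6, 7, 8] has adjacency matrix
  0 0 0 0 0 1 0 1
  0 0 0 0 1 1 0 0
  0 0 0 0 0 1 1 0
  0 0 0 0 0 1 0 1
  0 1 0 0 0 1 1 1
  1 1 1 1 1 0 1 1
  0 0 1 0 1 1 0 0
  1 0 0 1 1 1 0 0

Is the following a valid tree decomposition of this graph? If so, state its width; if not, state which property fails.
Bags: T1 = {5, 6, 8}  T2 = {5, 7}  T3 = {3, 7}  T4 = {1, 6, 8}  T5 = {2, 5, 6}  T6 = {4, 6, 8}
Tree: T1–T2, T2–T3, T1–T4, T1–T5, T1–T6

No — edge (6,7) lies in no bag.

A tree decomposition must satisfy three properties: every vertex lies in some bag; for every edge, both endpoints lie together in some bag; and for every vertex, the bags containing it form a connected subtree. Here edge (6,7) lies in no bag, so the decomposition is invalid.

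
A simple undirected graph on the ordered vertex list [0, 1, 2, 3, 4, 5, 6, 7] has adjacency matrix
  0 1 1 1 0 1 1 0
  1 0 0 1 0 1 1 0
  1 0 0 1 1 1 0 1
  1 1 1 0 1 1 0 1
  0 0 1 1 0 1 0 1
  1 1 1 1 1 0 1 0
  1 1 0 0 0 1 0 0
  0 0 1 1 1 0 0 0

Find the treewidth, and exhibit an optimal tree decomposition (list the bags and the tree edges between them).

Treewidth 3.
One such decomposition:
Bags: B1 = {2, 3, 4, 5}  B2 = {0, 2, 3, 5}  B3 = {0, 1, 3, 5}  B4 = {0, 1, 5, 6}  B5 = {2, 3, 4, 7}
Tree: B1–B2, B2–B3, B3–B4, B1–B5

Every bag has size at most 4, so the width is 4 − 1 = 3 and tw(G) ≤ 3. On the other hand G contains the 4-clique {0, 1, 3, 5}. A clique must lie in a single bag of any decomposition, so no decomposition can have width below 3. The upper and lower bounds meet at 3, so that is the treewidth.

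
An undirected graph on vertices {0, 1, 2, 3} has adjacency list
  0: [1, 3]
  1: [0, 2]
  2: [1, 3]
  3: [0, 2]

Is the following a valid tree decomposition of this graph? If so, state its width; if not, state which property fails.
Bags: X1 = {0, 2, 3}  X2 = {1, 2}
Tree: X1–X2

A tree decomposition must satisfy three properties: every vertex lies in some bag; for every edge, both endpoints lie together in some bag; and for every vertex, the bags containing it form a connected subtree. Here edge (0,1) lies in no bag, so the decomposition is invalid.

No — edge (0,1) lies in no bag.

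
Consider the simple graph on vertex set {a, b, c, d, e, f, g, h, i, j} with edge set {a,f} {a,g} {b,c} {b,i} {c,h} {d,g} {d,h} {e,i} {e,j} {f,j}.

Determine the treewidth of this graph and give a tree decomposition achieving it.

Treewidth 2.
One optimal decomposition is:
Bags: B1 = {e, f, j}  B2 = {a, e, f}  B3 = {a, e, g}  B4 = {d, e, g}  B5 = {d, e, h}  B6 = {c, e, h}  B7 = {b, c, e}  B8 = {b, e, i}
Tree: B1–B2, B2–B3, B3–B4, B4–B5, B5–B6, B6–B7, B7–B8

Each bag holds 3 vertices, so the decomposition has width 2, which upper-bounds the treewidth. Since e–j–f–a–g–d–h–c–b–i–e is a cycle in G, G is not acyclic. Forests are exactly the graphs of treewidth ≤ 1, so tw(G) ≥ 2. Combining the bounds, tw(G) = 2.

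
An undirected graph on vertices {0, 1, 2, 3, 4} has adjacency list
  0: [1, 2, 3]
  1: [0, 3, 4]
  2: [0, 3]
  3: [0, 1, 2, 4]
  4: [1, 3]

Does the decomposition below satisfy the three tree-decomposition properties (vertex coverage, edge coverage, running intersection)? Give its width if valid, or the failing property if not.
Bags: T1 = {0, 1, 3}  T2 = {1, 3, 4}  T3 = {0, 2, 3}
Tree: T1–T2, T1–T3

Yes; width 2.

Checking the three conditions: (i) the bags cover all of {0, 1, 2, 3, 4}; (ii) for each edge, some bag contains both endpoints; (iii) the bags containing any fixed vertex form a subtree. All hold, so the decomposition is valid with width 3 − 1 = 2.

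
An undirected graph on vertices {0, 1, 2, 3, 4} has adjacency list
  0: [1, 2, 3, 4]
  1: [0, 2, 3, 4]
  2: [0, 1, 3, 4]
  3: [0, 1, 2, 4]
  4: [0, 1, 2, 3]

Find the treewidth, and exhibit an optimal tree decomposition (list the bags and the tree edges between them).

Treewidth 4.
One optimal decomposition is:
Bags: B1 = {0, 1, 2, 3, 4}
Tree: (single bag)

With just one bag of size 5, the width is 5 − 1 = 4, so tw(G) ≤ 4. For the lower bound, the 5 vertices {0, 1, 2, 3, 4} are pairwise adjacent, and any tree decomposition puts a clique entirely inside one bag — forcing width ≥ 4. Hence tw(G) = 4 exactly.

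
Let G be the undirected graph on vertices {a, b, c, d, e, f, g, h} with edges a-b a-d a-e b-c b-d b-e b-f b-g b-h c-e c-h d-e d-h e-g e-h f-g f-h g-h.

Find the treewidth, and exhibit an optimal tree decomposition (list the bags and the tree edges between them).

Treewidth 3.
One such decomposition:
Bags: B1 = {b, e, g, h}  B2 = {b, d, e, h}  B3 = {b, c, e, h}  B4 = {a, b, d, e}  B5 = {b, f, g, h}
Tree: B1–B2, B1–B3, B2–B4, B1–B5

The largest bag has 4 vertices, giving width 3; this decomposition certifies tw(G) ≤ 3. For the lower bound, the 4 vertices {b, d, e, h} are pairwise adjacent, and any tree decomposition puts a clique entirely inside one bag — forcing width ≥ 3. Therefore the treewidth is 3.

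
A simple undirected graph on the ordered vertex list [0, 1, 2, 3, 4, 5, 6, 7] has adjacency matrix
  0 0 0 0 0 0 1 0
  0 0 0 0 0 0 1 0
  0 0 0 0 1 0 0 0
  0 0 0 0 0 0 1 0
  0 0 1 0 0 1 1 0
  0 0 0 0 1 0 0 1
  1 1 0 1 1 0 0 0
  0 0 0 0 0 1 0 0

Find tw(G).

A width-1 tree decomposition is:
Bags: B1 = {4, 6}  B2 = {4, 5}  B3 = {0, 6}  B4 = {3, 6}  B5 = {5, 7}  B6 = {1, 6}  B7 = {2, 4}
Tree: B1–B2, B1–B3, B3–B4, B2–B5, B4–B6, B2–B7
The largest bag has 2 vertices, giving width 1; this decomposition certifies tw(G) ≤ 1. Since G has at least one edge (e.g. 6–4), it is not an edgeless graph, so tw(G) ≥ 1. Hence tw(G) = 1 exactly.

1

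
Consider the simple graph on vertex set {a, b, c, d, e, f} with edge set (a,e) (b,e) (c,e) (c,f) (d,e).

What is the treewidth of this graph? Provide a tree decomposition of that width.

Each bag holds 2 vertices, so the decomposition has width 1, which upper-bounds the treewidth. G has an edge, so its treewidth is at least 1. Hence tw(G) = 1 exactly.

Treewidth 1.
Bags: B1 = {c, e}  B2 = {d, e}  B3 = {a, e}  B4 = {b, e}  B5 = {c, f}
Tree: B1–B2, B1–B3, B2–B4, B1–B5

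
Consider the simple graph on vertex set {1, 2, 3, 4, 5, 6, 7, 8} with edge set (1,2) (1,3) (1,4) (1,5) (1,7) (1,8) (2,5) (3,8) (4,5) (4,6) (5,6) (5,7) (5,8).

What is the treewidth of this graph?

2

A width-2 tree decomposition is:
Bags: B1 = {1, 2, 5}  B2 = {1, 4, 5}  B3 = {1, 5, 8}  B4 = {1, 5, 7}  B5 = {1, 3, 8}  B6 = {4, 5, 6}
Tree: B1–B2, B1–B3, B3–B4, B3–B5, B2–B6
Every bag has size at most 3, so the width is 3 − 1 = 2 and tw(G) ≤ 2. On the other hand G contains the 3-clique {1, 3, 8}. A clique must lie in a single bag of any decomposition, so no decomposition can have width below 2. Therefore the treewidth is 2.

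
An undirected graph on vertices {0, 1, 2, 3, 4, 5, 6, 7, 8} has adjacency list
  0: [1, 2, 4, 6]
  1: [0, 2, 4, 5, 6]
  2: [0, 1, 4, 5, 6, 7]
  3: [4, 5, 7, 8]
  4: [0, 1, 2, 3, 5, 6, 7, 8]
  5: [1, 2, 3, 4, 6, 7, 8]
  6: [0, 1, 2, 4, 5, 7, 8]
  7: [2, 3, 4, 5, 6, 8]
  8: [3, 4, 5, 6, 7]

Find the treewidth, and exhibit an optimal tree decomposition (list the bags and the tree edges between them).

Each bag holds 5 vertices, so the decomposition has width 4, which upper-bounds the treewidth. Conversely, {0, 1, 2, 4, 6} is a clique of size 5, and the vertices of any clique must share a bag in every tree decomposition; so some bag has ≥ 5 vertices and tw(G) ≥ 4. The upper and lower bounds meet at 4, so that is the treewidth.

Treewidth 4.
One optimal decomposition is:
Bags: B1 = {4, 5, 6, 7, 8}  B2 = {2, 4, 5, 6, 7}  B3 = {3, 4, 5, 7, 8}  B4 = {1, 2, 4, 5, 6}  B5 = {0, 1, 2, 4, 6}
Tree: B1–B2, B1–B3, B2–B4, B4–B5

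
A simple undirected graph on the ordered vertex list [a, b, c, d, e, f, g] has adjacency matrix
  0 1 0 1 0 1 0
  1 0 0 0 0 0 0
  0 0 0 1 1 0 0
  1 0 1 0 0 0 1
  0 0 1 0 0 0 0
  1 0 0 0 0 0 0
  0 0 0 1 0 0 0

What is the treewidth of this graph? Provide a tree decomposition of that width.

The largest bag has 2 vertices, giving width 1; this decomposition certifies tw(G) ≤ 1. G has an edge, so its treewidth is at least 1. Combining the bounds, tw(G) = 1.

Treewidth 1.
Bags: B1 = {a, d}  B2 = {a, b}  B3 = {c, d}  B4 = {d, g}  B5 = {a, f}  B6 = {c, e}
Tree: B1–B2, B1–B3, B1–B4, B2–B5, B3–B6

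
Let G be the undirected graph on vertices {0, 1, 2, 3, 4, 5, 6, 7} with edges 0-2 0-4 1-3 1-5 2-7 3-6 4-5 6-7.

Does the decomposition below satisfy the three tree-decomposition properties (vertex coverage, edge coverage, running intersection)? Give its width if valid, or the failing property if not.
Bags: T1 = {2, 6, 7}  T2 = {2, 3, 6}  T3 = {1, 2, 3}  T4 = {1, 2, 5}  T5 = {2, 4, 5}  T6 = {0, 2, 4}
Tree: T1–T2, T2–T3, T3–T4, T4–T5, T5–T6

Yes; width 2.

Vertex coverage: the bags together contain {0, 1, 2, 3, 4, 5, 6, 7}, the full vertex set. Edge coverage: each edge of G has both endpoints in at least one bag. Running intersection: for every vertex, the bags containing it form a connected subtree. All three properties hold, so this is a valid tree decomposition of width max|bag| − 1 = 2, and hence tw(G) ≤ 2.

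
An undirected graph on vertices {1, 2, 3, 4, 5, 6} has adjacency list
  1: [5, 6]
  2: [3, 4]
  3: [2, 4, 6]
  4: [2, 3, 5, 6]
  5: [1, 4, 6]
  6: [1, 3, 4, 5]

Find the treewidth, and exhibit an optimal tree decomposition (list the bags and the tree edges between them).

Treewidth 2.
One such decomposition:
Bags: B1 = {4, 5, 6}  B2 = {1, 5, 6}  B3 = {3, 4, 6}  B4 = {2, 3, 4}
Tree: B1–B2, B1–B3, B3–B4

The largest bag has 3 vertices, giving width 2; this decomposition certifies tw(G) ≤ 2. On the other hand G contains the 3-clique {1, 5, 6}. A clique must lie in a single bag of any decomposition, so no decomposition can have width below 2. Hence tw(G) = 2 exactly.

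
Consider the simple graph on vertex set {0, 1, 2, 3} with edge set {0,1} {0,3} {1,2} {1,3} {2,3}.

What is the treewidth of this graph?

2

A width-2 tree decomposition is:
Bags: B1 = {0, 1, 3}  B2 = {1, 2, 3}
Tree: B1–B2
The largest bag has 3 vertices, giving width 2; this decomposition certifies tw(G) ≤ 2. Conversely, {0, 1, 3} is a clique of size 3, and the vertices of any clique must share a bag in every tree decomposition; so some bag has ≥ 3 vertices and tw(G) ≥ 2. Combining the bounds, tw(G) = 2.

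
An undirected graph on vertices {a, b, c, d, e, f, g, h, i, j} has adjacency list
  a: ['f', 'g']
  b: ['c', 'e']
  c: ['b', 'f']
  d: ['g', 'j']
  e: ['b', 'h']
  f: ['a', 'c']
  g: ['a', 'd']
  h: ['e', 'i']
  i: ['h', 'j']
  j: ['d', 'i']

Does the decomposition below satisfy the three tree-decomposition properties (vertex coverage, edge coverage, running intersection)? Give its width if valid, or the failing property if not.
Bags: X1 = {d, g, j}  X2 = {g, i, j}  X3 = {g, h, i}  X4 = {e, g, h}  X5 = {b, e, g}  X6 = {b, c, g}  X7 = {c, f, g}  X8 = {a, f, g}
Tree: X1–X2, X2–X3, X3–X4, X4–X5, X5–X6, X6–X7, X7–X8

Checking the three conditions: (i) the bags cover all of {a, b, c, d, e, f, g, h, i, j}; (ii) for each edge, some bag contains both endpoints; (iii) the bags containing any fixed vertex form a subtree. All hold, so the decomposition is valid with width 3 − 1 = 2.

Yes; width 2.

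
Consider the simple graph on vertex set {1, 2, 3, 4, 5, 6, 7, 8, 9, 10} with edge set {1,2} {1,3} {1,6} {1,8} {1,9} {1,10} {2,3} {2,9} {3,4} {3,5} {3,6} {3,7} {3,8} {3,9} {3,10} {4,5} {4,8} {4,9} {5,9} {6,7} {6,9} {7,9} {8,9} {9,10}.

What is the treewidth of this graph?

A width-3 tree decomposition is:
Bags: B1 = {1, 2, 3, 9}  B2 = {1, 3, 6, 9}  B3 = {1, 3, 8, 9}  B4 = {1, 3, 9, 10}  B5 = {3, 4, 8, 9}  B6 = {3, 6, 7, 9}  B7 = {3, 4, 5, 9}
Tree: B1–B2, B1–B3, B1–B4, B3–B5, B2–B6, B5–B7
Every bag has size at most 4, so the width is 4 − 1 = 3 and tw(G) ≤ 3. On the other hand G contains the 4-clique {1, 3, 8, 9}. A clique must lie in a single bag of any decomposition, so no decomposition can have width below 3. The upper and lower bounds meet at 3, so that is the treewidth.

3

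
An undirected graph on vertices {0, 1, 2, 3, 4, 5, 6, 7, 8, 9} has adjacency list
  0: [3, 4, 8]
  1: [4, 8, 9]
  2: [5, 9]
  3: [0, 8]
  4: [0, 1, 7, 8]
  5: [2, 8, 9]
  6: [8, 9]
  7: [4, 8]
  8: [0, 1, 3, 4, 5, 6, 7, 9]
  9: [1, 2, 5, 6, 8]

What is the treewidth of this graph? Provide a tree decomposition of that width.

Every bag has size at most 3, so the width is 3 − 1 = 2 and tw(G) ≤ 2. Conversely, {0, 3, 8} is a clique of size 3, and the vertices of any clique must share a bag in every tree decomposition; so some bag has ≥ 3 vertices and tw(G) ≥ 2. The upper and lower bounds meet at 2, so that is the treewidth.

Treewidth 2.
One such decomposition:
Bags: B1 = {1, 8, 9}  B2 = {1, 4, 8}  B3 = {0, 4, 8}  B4 = {0, 3, 8}  B5 = {5, 8, 9}  B6 = {6, 8, 9}  B7 = {4, 7, 8}  B8 = {2, 5, 9}
Tree: B1–B2, B2–B3, B3–B4, B1–B5, B1–B6, B3–B7, B5–B8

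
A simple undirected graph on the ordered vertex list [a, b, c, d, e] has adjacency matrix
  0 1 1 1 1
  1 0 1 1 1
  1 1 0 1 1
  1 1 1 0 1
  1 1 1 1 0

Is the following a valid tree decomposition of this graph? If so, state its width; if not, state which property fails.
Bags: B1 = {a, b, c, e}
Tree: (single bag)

No — vertex d appears in no bag.

A tree decomposition must satisfy three properties: every vertex lies in some bag; for every edge, both endpoints lie together in some bag; and for every vertex, the bags containing it form a connected subtree. Here vertex d appears in no bag, so the decomposition is invalid.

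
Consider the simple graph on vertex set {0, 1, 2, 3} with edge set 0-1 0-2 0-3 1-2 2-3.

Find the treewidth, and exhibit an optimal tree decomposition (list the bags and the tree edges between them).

Treewidth 2.
One optimal decomposition is:
Bags: B1 = {0, 1, 2}  B2 = {0, 2, 3}
Tree: B1–B2

The largest bag has 3 vertices, giving width 2; this decomposition certifies tw(G) ≤ 2. For the lower bound, the 3 vertices {0, 1, 2} are pairwise adjacent, and any tree decomposition puts a clique entirely inside one bag — forcing width ≥ 2. Hence tw(G) = 2 exactly.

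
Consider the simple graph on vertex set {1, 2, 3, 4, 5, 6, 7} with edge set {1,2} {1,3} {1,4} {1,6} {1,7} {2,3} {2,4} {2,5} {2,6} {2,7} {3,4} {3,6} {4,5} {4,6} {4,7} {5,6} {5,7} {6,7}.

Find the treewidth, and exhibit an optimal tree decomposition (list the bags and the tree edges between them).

Treewidth 4.
One optimal decomposition is:
Bags: B1 = {1, 2, 4, 6, 7}  B2 = {1, 2, 3, 4, 6}  B3 = {2, 4, 5, 6, 7}
Tree: B1–B2, B1–B3

The largest bag has 5 vertices, giving width 4; this decomposition certifies tw(G) ≤ 4. For the lower bound, the 5 vertices {1, 2, 3, 4, 6} are pairwise adjacent, and any tree decomposition puts a clique entirely inside one bag — forcing width ≥ 4. Therefore the treewidth is 4.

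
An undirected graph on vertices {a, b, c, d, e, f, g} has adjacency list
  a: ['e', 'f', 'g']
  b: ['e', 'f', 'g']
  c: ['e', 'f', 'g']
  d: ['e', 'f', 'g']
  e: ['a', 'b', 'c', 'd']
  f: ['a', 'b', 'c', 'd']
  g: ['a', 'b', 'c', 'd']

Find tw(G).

3

A width-3 tree decomposition is:
Bags: B1 = {a, e, f, g}  B2 = {c, e, f, g}  B3 = {b, e, f, g}  B4 = {d, e, f, g}
Tree: B1–B2, B2–B3, B3–B4
Every bag has size at most 4, so the width is 4 − 1 = 3 and tw(G) ≤ 3. For the lower bound: the 4 vertex sets {a,f}, {c,e}, {g}, {b} are disjoint, each induces a connected subgraph, and every pair is joined by at least one edge of G. Contracting each set to a single vertex therefore yields K_{4} as a minor, and since treewidth is minor-monotone, tw(G) ≥ tw(K_{4}) = 3. Therefore the treewidth is 3.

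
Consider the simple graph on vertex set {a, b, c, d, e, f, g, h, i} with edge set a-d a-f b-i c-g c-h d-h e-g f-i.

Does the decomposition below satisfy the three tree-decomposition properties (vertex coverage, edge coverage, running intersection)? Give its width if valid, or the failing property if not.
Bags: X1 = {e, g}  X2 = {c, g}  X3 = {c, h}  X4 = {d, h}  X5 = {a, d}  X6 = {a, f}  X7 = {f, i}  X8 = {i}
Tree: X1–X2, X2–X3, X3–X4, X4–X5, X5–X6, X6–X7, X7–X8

No — vertex b appears in no bag.

A tree decomposition must satisfy three properties: every vertex lies in some bag; for every edge, both endpoints lie together in some bag; and for every vertex, the bags containing it form a connected subtree. Here vertex b appears in no bag, so the decomposition is invalid.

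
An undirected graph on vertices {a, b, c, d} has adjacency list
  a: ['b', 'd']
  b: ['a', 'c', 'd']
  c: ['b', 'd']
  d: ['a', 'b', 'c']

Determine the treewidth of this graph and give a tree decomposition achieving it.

Each bag holds 3 vertices, so the decomposition has width 2, which upper-bounds the treewidth. Conversely, {b, c, d} is a clique of size 3, and the vertices of any clique must share a bag in every tree decomposition; so some bag has ≥ 3 vertices and tw(G) ≥ 2. Hence tw(G) = 2 exactly.

Treewidth 2.
One optimal decomposition is:
Bags: B1 = {b, c, d}  B2 = {a, b, d}
Tree: B1–B2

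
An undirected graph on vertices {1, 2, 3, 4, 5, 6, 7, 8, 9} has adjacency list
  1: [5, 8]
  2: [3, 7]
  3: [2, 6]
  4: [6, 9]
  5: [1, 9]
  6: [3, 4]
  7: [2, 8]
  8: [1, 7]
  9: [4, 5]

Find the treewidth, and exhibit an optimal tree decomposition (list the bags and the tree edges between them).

The largest bag has 3 vertices, giving width 2; this decomposition certifies tw(G) ≤ 2. Since 7–8–1–5–9–4–6–3–2–7 is a cycle in G, G is not acyclic. Forests are exactly the graphs of treewidth ≤ 1, so tw(G) ≥ 2. Therefore the treewidth is 2.

Treewidth 2.
One optimal decomposition is:
Bags: B1 = {1, 7, 8}  B2 = {1, 5, 7}  B3 = {5, 7, 9}  B4 = {4, 7, 9}  B5 = {4, 6, 7}  B6 = {3, 6, 7}  B7 = {2, 3, 7}
Tree: B1–B2, B2–B3, B3–B4, B4–B5, B5–B6, B6–B7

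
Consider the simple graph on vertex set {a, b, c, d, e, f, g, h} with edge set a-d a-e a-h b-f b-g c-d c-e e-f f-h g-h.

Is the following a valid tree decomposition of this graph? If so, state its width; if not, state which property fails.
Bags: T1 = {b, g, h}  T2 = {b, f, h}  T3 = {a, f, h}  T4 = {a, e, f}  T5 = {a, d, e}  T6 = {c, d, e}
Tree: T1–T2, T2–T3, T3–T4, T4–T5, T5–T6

Vertex coverage: the bags together contain {a, b, c, d, e, f, g, h}, the full vertex set. Edge coverage: each edge of G has both endpoints in at least one bag. Running intersection: for every vertex, the bags containing it form a connected subtree. All three properties hold, so this is a valid tree decomposition of width max|bag| − 1 = 2, and hence tw(G) ≤ 2.

Yes; width 2.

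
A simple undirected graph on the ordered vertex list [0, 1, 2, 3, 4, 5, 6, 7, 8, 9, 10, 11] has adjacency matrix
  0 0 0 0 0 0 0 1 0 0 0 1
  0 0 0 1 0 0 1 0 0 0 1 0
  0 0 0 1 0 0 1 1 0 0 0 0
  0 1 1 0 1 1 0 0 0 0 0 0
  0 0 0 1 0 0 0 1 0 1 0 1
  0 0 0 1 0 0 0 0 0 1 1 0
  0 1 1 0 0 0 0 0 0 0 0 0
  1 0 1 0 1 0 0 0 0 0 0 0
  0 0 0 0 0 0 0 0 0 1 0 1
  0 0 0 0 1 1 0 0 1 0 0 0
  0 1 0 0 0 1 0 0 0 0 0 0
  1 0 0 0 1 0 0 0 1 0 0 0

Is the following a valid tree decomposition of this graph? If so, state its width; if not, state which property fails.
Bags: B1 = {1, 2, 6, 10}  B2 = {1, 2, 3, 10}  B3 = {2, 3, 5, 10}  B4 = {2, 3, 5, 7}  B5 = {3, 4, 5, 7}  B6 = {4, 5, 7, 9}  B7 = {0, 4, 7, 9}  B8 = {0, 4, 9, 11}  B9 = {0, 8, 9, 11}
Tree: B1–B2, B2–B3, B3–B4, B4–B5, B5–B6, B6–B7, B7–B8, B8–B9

Checking the three conditions: (i) the bags cover all of {0, 1, 2, 3, 4, 5, 6, 7, 8, 9, 10, 11}; (ii) for each edge, some bag contains both endpoints; (iii) the bags containing any fixed vertex form a subtree. All hold, so the decomposition is valid with width 4 − 1 = 3.

Yes; width 3.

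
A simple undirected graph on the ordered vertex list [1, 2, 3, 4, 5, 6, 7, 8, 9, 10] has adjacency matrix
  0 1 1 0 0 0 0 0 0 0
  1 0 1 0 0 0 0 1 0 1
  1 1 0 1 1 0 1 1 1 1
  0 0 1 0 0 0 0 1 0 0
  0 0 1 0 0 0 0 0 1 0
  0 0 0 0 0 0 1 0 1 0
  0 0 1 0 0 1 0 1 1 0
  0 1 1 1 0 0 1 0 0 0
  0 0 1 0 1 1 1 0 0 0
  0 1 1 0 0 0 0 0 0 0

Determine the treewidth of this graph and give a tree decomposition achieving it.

The largest bag has 3 vertices, giving width 2; this decomposition certifies tw(G) ≤ 2. On the other hand G contains the 3-clique {2, 3, 8}. A clique must lie in a single bag of any decomposition, so no decomposition can have width below 2. The upper and lower bounds meet at 2, so that is the treewidth.

Treewidth 2.
One optimal decomposition is:
Bags: B1 = {3, 4, 8}  B2 = {2, 3, 8}  B3 = {3, 7, 8}  B4 = {3, 7, 9}  B5 = {6, 7, 9}  B6 = {2, 3, 10}  B7 = {1, 2, 3}  B8 = {3, 5, 9}
Tree: B1–B2, B2–B3, B3–B4, B4–B5, B2–B6, B6–B7, B4–B8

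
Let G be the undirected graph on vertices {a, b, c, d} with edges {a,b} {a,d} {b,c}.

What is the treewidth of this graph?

A width-1 tree decomposition is:
Bags: B1 = {a, b}  B2 = {b, c}  B3 = {a, d}
Tree: B1–B2, B1–B3
Each bag holds 2 vertices, so the decomposition has width 1, which upper-bounds the treewidth. Since G has at least one edge (e.g. a–b), it is not an edgeless graph, so tw(G) ≥ 1. Combining the bounds, tw(G) = 1.

1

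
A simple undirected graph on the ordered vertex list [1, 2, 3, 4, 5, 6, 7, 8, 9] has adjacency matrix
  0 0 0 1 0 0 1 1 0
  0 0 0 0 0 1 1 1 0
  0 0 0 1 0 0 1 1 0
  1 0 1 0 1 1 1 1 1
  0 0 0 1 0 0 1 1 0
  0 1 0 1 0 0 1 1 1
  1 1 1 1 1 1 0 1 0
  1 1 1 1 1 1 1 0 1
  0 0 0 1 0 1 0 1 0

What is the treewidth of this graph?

3

A width-3 tree decomposition is:
Bags: B1 = {4, 5, 7, 8}  B2 = {4, 6, 7, 8}  B3 = {3, 4, 7, 8}  B4 = {4, 6, 8, 9}  B5 = {2, 6, 7, 8}  B6 = {1, 4, 7, 8}
Tree: B1–B2, B2–B3, B2–B4, B2–B5, B1–B6
Each bag holds 4 vertices, so the decomposition has width 3, which upper-bounds the treewidth. Conversely, {2, 6, 7, 8} is a clique of size 4, and the vertices of any clique must share a bag in every tree decomposition; so some bag has ≥ 4 vertices and tw(G) ≥ 3. The upper and lower bounds meet at 3, so that is the treewidth.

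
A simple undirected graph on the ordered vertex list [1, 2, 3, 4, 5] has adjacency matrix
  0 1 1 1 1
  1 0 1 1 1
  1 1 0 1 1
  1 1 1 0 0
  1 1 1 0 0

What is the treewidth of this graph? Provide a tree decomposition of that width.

Treewidth 3.
One such decomposition:
Bags: B1 = {1, 2, 3, 5}  B2 = {1, 2, 3, 4}
Tree: B1–B2

Each bag holds 4 vertices, so the decomposition has width 3, which upper-bounds the treewidth. For the lower bound, the 4 vertices {1, 2, 3, 4} are pairwise adjacent, and any tree decomposition puts a clique entirely inside one bag — forcing width ≥ 3. Therefore the treewidth is 3.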